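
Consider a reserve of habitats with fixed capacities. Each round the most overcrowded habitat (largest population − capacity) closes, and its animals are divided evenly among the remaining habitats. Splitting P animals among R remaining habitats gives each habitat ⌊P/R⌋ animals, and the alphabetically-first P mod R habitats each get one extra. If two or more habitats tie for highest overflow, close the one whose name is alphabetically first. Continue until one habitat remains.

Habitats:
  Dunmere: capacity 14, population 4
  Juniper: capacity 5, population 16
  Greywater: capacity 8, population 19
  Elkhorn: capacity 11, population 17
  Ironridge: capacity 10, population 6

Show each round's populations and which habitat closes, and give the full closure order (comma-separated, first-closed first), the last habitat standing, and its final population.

Round 1: Dunmere=4 Elkhorn=17 Greywater=19 Ironridge=6 Juniper=16 → close Greywater (overflow 11)
  19÷4 = 4 each, +1 to first 3
Round 2: Dunmere=9 Elkhorn=22 Ironridge=11 Juniper=20 → close Juniper (overflow 15)
  20÷3 = 6 each, +1 to first 2
Round 3: Dunmere=16 Elkhorn=29 Ironridge=17 → close Elkhorn (overflow 18)
  29÷2 = 14 each, +1 to first 1
Round 4: Dunmere=31 Ironridge=31 → close Ironridge (overflow 21)
  31÷1 = 31 each, +1 to first 0

Closure order: Greywater, Juniper, Elkhorn, Ironridge
Last habitat: Dunmere with 62 animals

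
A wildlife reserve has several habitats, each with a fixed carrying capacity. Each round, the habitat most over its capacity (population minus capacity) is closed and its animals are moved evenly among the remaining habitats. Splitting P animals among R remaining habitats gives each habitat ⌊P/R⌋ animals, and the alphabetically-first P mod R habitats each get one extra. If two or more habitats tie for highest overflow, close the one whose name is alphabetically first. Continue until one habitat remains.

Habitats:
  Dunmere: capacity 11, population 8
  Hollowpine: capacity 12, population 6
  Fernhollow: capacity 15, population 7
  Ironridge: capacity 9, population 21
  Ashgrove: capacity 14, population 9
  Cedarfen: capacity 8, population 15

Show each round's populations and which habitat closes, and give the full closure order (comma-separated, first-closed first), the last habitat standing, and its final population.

Closure order: Ironridge, Cedarfen, Dunmere, Ashgrove, Fernhollow
Last habitat: Hollowpine with 66 animals

Round 1: Ashgrove=9 Cedarfen=15 Dunmere=8 Fernhollow=7 Hollowpine=6 Ironridge=21 → close Ironridge (overflow 12)
  21÷5 = 4 each, +1 to first 1
Round 2: Ashgrove=14 Cedarfen=19 Dunmere=12 Fernhollow=11 Hollowpine=10 → close Cedarfen (overflow 11)
  19÷4 = 4 each, +1 to first 3
Round 3: Ashgrove=19 Dunmere=17 Fernhollow=16 Hollowpine=14 → close Dunmere (overflow 6)
  17÷3 = 5 each, +1 to first 2
Round 4: Ashgrove=25 Fernhollow=22 Hollowpine=19 → close Ashgrove (overflow 11)
  25÷2 = 12 each, +1 to first 1
Round 5: Fernhollow=35 Hollowpine=31 → close Fernhollow (overflow 20)
  35÷1 = 35 each, +1 to first 0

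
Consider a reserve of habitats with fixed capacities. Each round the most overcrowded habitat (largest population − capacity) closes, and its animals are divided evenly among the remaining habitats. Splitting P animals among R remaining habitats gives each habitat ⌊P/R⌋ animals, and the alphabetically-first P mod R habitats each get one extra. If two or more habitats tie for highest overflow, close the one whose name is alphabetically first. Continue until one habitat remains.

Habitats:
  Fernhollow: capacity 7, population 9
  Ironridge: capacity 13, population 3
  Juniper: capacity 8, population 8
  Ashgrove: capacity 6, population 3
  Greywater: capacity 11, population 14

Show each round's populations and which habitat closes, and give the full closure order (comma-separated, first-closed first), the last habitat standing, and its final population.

Closure order: Greywater, Fernhollow, Juniper, Ashgrove
Last habitat: Ironridge with 37 animals

Round 1: Ashgrove=3 Fernhollow=9 Greywater=14 Ironridge=3 Juniper=8 → close Greywater (overflow 3)
  14÷4 = 3 each, +1 to first 2
Round 2: Ashgrove=7 Fernhollow=13 Ironridge=6 Juniper=11 → close Fernhollow (overflow 6)
  13÷3 = 4 each, +1 to first 1
Round 3: Ashgrove=12 Ironridge=10 Juniper=15 → close Juniper (overflow 7)
  15÷2 = 7 each, +1 to first 1
Round 4: Ashgrove=20 Ironridge=17 → close Ashgrove (overflow 14)
  20÷1 = 20 each, +1 to first 0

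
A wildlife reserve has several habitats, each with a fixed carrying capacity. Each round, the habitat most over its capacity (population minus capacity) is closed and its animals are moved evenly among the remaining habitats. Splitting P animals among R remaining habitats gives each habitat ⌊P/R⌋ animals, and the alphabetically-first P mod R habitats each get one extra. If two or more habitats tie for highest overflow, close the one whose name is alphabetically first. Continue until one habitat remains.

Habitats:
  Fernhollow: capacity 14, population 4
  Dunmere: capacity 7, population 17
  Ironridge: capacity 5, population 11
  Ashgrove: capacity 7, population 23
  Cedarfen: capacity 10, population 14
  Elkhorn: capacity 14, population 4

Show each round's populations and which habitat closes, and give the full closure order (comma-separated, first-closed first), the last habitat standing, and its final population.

Closure order: Ashgrove, Dunmere, Cedarfen, Ironridge, Elkhorn
Last habitat: Fernhollow with 73 animals

Round 1: Ashgrove=23 Cedarfen=14 Dunmere=17 Elkhorn=4 Fernhollow=4 Ironridge=11 → close Ashgrove (overflow 16)
  23÷5 = 4 each, +1 to first 3
Round 2: Cedarfen=19 Dunmere=22 Elkhorn=9 Fernhollow=8 Ironridge=15 → close Dunmere (overflow 15)
  22÷4 = 5 each, +1 to first 2
Round 3: Cedarfen=25 Elkhorn=15 Fernhollow=13 Ironridge=20 → close Cedarfen (overflow 15)
  25÷3 = 8 each, +1 to first 1
Round 4: Elkhorn=24 Fernhollow=21 Ironridge=28 → close Ironridge (overflow 23)
  28÷2 = 14 each, +1 to first 0
Round 5: Elkhorn=38 Fernhollow=35 → close Elkhorn (overflow 24)
  38÷1 = 38 each, +1 to first 0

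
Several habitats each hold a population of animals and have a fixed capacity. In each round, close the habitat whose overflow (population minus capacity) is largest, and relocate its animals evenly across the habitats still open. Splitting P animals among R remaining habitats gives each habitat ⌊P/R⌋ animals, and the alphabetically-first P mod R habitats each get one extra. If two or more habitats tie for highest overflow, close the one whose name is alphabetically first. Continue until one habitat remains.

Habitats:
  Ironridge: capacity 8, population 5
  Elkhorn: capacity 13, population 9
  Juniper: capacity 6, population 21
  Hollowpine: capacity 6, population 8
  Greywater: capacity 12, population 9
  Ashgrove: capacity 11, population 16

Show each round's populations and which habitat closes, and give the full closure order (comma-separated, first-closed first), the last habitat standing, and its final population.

Closure order: Juniper, Ashgrove, Hollowpine, Elkhorn, Greywater
Last habitat: Ironridge with 68 animals

Round 1: Ashgrove=16 Elkhorn=9 Greywater=9 Hollowpine=8 Ironridge=5 Juniper=21 → close Juniper (overflow 15)
  21÷5 = 4 each, +1 to first 1
Round 2: Ashgrove=21 Elkhorn=13 Greywater=13 Hollowpine=12 Ironridge=9 → close Ashgrove (overflow 10)
  21÷4 = 5 each, +1 to first 1
Round 3: Elkhorn=19 Greywater=18 Hollowpine=17 Ironridge=14 → close Hollowpine (overflow 11)
  17÷3 = 5 each, +1 to first 2
Round 4: Elkhorn=25 Greywater=24 Ironridge=19 → close Elkhorn (overflow 12)
  25÷2 = 12 each, +1 to first 1
Round 5: Greywater=37 Ironridge=31 → close Greywater (overflow 25)
  37÷1 = 37 each, +1 to first 0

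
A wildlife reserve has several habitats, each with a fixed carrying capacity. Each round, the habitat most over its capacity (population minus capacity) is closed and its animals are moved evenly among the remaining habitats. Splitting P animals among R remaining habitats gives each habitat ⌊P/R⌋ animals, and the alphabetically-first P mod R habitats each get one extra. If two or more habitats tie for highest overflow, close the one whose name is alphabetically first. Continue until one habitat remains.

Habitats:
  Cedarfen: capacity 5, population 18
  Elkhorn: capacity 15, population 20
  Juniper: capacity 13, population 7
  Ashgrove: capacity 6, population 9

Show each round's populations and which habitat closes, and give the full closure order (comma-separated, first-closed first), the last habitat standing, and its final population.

Closure order: Cedarfen, Elkhorn, Ashgrove
Last habitat: Juniper with 54 animals

Round 1: Ashgrove=9 Cedarfen=18 Elkhorn=20 Juniper=7 → close Cedarfen (overflow 13)
  18÷3 = 6 each, +1 to first 0
Round 2: Ashgrove=15 Elkhorn=26 Juniper=13 → close Elkhorn (overflow 11)
  26÷2 = 13 each, +1 to first 0
Round 3: Ashgrove=28 Juniper=26 → close Ashgrove (overflow 22)
  28÷1 = 28 each, +1 to first 0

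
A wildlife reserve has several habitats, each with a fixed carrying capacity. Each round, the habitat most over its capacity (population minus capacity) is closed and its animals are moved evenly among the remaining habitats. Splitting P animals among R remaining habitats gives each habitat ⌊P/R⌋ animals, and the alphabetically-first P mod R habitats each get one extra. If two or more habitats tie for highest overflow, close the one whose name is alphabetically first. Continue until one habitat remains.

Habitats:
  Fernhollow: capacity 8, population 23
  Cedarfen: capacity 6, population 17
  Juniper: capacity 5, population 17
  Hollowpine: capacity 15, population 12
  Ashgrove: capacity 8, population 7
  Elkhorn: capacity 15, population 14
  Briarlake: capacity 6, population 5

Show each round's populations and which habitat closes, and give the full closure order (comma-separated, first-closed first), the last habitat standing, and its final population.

Closure order: Fernhollow, Cedarfen, Juniper, Ashgrove, Briarlake, Elkhorn
Last habitat: Hollowpine with 95 animals

Round 1: Ashgrove=7 Briarlake=5 Cedarfen=17 Elkhorn=14 Fernhollow=23 Hollowpine=12 Juniper=17 → close Fernhollow (overflow 15)
  23÷6 = 3 each, +1 to first 5
Round 2: Ashgrove=11 Briarlake=9 Cedarfen=21 Elkhorn=18 Hollowpine=16 Juniper=20 → close Cedarfen (overflow 15)
  21÷5 = 4 each, +1 to first 1
Round 3: Ashgrove=16 Briarlake=13 Elkhorn=22 Hollowpine=20 Juniper=24 → close Juniper (overflow 19)
  24÷4 = 6 each, +1 to first 0
Round 4: Ashgrove=22 Briarlake=19 Elkhorn=28 Hollowpine=26 → close Ashgrove (overflow 14)
  22÷3 = 7 each, +1 to first 1
Round 5: Briarlake=27 Elkhorn=35 Hollowpine=33 → close Briarlake (overflow 21)
  27÷2 = 13 each, +1 to first 1
Round 6: Elkhorn=49 Hollowpine=46 → close Elkhorn (overflow 34)
  49÷1 = 49 each, +1 to first 0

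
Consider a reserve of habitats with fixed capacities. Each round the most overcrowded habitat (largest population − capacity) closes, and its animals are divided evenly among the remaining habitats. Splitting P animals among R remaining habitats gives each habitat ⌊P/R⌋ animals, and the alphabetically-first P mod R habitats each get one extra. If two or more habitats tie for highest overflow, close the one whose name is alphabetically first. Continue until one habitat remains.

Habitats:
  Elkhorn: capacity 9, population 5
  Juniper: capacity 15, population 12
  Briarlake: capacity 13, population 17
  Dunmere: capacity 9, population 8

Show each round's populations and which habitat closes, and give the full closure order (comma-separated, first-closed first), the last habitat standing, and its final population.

Closure order: Briarlake, Dunmere, Elkhorn
Last habitat: Juniper with 42 animals

Round 1: Briarlake=17 Dunmere=8 Elkhorn=5 Juniper=12 → close Briarlake (overflow 4)
  17÷3 = 5 each, +1 to first 2
Round 2: Dunmere=14 Elkhorn=11 Juniper=17 → close Dunmere (overflow 5)
  14÷2 = 7 each, +1 to first 0
Round 3: Elkhorn=18 Juniper=24 → close Elkhorn (overflow 9)
  18÷1 = 18 each, +1 to first 0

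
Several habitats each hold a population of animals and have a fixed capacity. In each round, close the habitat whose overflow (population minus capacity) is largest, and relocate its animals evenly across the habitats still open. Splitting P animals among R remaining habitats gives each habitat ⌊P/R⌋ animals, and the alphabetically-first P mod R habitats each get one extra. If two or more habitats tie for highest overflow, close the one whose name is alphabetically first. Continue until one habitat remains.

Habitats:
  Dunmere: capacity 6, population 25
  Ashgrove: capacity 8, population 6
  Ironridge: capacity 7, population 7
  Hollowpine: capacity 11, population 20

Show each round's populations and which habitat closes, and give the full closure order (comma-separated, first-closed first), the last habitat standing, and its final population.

Round 1: Ashgrove=6 Dunmere=25 Hollowpine=20 Ironridge=7 → close Dunmere (overflow 19)
  25÷3 = 8 each, +1 to first 1
Round 2: Ashgrove=15 Hollowpine=28 Ironridge=15 → close Hollowpine (overflow 17)
  28÷2 = 14 each, +1 to first 0
Round 3: Ashgrove=29 Ironridge=29 → close Ironridge (overflow 22)
  29÷1 = 29 each, +1 to first 0

Closure order: Dunmere, Hollowpine, Ironridge
Last habitat: Ashgrove with 58 animals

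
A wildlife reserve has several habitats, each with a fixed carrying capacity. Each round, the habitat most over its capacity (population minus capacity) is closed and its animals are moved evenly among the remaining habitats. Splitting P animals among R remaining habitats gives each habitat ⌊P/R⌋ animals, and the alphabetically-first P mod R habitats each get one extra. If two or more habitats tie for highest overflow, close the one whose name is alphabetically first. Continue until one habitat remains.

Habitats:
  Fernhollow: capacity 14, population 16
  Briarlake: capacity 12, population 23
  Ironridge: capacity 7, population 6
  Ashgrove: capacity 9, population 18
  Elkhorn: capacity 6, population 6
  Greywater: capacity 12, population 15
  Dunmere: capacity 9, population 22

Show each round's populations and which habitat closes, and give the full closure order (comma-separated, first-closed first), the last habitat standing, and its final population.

Round 1: Ashgrove=18 Briarlake=23 Dunmere=22 Elkhorn=6 Fernhollow=16 Greywater=15 Ironridge=6 → close Dunmere (overflow 13)
  22÷6 = 3 each, +1 to first 4
Round 2: Ashgrove=22 Briarlake=27 Elkhorn=10 Fernhollow=20 Greywater=18 Ironridge=9 → close Briarlake (overflow 15)
  27÷5 = 5 each, +1 to first 2
Round 3: Ashgrove=28 Elkhorn=16 Fernhollow=25 Greywater=23 Ironridge=14 → close Ashgrove (overflow 19)
  28÷4 = 7 each, +1 to first 0
Round 4: Elkhorn=23 Fernhollow=32 Greywater=30 Ironridge=21 → close Fernhollow (overflow 18)
  32÷3 = 10 each, +1 to first 2
Round 5: Elkhorn=34 Greywater=41 Ironridge=31 → close Greywater (overflow 29)
  41÷2 = 20 each, +1 to first 1
Round 6: Elkhorn=55 Ironridge=51 → close Elkhorn (overflow 49)
  55÷1 = 55 each, +1 to first 0

Closure order: Dunmere, Briarlake, Ashgrove, Fernhollow, Greywater, Elkhorn
Last habitat: Ironridge with 106 animals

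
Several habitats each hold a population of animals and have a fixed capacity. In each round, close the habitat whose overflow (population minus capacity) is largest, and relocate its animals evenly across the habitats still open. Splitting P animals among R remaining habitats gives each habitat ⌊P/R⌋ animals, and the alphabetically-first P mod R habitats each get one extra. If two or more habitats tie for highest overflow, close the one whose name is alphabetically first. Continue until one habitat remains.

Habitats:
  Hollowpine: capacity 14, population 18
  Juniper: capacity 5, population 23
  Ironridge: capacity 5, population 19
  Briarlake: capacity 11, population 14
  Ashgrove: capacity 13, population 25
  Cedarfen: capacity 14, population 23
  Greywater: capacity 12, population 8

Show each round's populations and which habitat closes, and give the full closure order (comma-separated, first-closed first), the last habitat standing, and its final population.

Round 1: Ashgrove=25 Briarlake=14 Cedarfen=23 Greywater=8 Hollowpine=18 Ironridge=19 Juniper=23 → close Juniper (overflow 18)
  23÷6 = 3 each, +1 to first 5
Round 2: Ashgrove=29 Briarlake=18 Cedarfen=27 Greywater=12 Hollowpine=22 Ironridge=22 → close Ironridge (overflow 17)
  22÷5 = 4 each, +1 to first 2
Round 3: Ashgrove=34 Briarlake=23 Cedarfen=31 Greywater=16 Hollowpine=26 → close Ashgrove (overflow 21)
  34÷4 = 8 each, +1 to first 2
Round 4: Briarlake=32 Cedarfen=40 Greywater=24 Hollowpine=34 → close Cedarfen (overflow 26)
  40÷3 = 13 each, +1 to first 1
Round 5: Briarlake=46 Greywater=37 Hollowpine=47 → close Briarlake (overflow 35)
  46÷2 = 23 each, +1 to first 0
Round 6: Greywater=60 Hollowpine=70 → close Hollowpine (overflow 56)
  70÷1 = 70 each, +1 to first 0

Closure order: Juniper, Ironridge, Ashgrove, Cedarfen, Briarlake, Hollowpine
Last habitat: Greywater with 130 animals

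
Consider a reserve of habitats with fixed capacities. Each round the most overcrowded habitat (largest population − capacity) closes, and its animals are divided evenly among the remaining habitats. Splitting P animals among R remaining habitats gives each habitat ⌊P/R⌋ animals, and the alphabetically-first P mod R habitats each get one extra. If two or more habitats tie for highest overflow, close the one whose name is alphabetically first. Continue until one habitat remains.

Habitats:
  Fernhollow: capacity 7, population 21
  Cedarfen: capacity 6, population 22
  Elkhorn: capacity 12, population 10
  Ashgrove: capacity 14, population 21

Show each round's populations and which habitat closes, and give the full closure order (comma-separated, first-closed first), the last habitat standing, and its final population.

Closure order: Cedarfen, Fernhollow, Ashgrove
Last habitat: Elkhorn with 74 animals

Round 1: Ashgrove=21 Cedarfen=22 Elkhorn=10 Fernhollow=21 → close Cedarfen (overflow 16)
  22÷3 = 7 each, +1 to first 1
Round 2: Ashgrove=29 Elkhorn=17 Fernhollow=28 → close Fernhollow (overflow 21)
  28÷2 = 14 each, +1 to first 0
Round 3: Ashgrove=43 Elkhorn=31 → close Ashgrove (overflow 29)
  43÷1 = 43 each, +1 to first 0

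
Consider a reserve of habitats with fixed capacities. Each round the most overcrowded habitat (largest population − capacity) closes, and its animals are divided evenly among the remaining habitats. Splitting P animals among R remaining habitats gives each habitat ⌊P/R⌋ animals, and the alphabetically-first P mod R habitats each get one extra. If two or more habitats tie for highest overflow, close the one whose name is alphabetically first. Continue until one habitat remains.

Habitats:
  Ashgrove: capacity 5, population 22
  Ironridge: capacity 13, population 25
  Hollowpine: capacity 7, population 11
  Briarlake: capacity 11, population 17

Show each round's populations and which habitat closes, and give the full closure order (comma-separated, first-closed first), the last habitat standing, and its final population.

Round 1: Ashgrove=22 Briarlake=17 Hollowpine=11 Ironridge=25 → close Ashgrove (overflow 17)
  22÷3 = 7 each, +1 to first 1
Round 2: Briarlake=25 Hollowpine=18 Ironridge=32 → close Ironridge (overflow 19)
  32÷2 = 16 each, +1 to first 0
Round 3: Briarlake=41 Hollowpine=34 → close Briarlake (overflow 30)
  41÷1 = 41 each, +1 to first 0

Closure order: Ashgrove, Ironridge, Briarlake
Last habitat: Hollowpine with 75 animals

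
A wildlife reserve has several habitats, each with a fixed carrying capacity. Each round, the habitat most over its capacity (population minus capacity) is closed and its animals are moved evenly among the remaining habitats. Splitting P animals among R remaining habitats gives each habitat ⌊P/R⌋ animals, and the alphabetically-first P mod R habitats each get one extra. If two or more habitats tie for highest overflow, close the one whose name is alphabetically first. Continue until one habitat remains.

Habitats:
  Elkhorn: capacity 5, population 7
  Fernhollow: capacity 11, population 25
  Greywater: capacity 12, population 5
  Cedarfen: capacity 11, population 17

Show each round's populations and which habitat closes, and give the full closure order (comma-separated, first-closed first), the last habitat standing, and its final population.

Closure order: Fernhollow, Cedarfen, Elkhorn
Last habitat: Greywater with 54 animals

Round 1: Cedarfen=17 Elkhorn=7 Fernhollow=25 Greywater=5 → close Fernhollow (overflow 14)
  25÷3 = 8 each, +1 to first 1
Round 2: Cedarfen=26 Elkhorn=15 Greywater=13 → close Cedarfen (overflow 15)
  26÷2 = 13 each, +1 to first 0
Round 3: Elkhorn=28 Greywater=26 → close Elkhorn (overflow 23)
  28÷1 = 28 each, +1 to first 0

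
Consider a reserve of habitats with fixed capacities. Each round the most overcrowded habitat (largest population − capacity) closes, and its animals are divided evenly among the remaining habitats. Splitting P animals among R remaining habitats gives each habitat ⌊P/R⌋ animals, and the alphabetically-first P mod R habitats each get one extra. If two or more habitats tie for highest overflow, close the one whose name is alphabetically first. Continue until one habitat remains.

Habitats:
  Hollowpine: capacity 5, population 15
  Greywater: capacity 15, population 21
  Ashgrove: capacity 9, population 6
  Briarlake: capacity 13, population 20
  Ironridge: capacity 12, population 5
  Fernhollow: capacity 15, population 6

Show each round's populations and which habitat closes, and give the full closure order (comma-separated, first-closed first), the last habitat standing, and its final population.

Round 1: Ashgrove=6 Briarlake=20 Fernhollow=6 Greywater=21 Hollowpine=15 Ironridge=5 → close Hollowpine (overflow 10)
  15÷5 = 3 each, +1 to first 0
Round 2: Ashgrove=9 Briarlake=23 Fernhollow=9 Greywater=24 Ironridge=8 → close Briarlake (overflow 10)
  23÷4 = 5 each, +1 to first 3
Round 3: Ashgrove=15 Fernhollow=15 Greywater=30 Ironridge=13 → close Greywater (overflow 15)
  30÷3 = 10 each, +1 to first 0
Round 4: Ashgrove=25 Fernhollow=25 Ironridge=23 → close Ashgrove (overflow 16)
  25÷2 = 12 each, +1 to first 1
Round 5: Fernhollow=38 Ironridge=35 → close Fernhollow (overflow 23)
  38÷1 = 38 each, +1 to first 0

Closure order: Hollowpine, Briarlake, Greywater, Ashgrove, Fernhollow
Last habitat: Ironridge with 73 animals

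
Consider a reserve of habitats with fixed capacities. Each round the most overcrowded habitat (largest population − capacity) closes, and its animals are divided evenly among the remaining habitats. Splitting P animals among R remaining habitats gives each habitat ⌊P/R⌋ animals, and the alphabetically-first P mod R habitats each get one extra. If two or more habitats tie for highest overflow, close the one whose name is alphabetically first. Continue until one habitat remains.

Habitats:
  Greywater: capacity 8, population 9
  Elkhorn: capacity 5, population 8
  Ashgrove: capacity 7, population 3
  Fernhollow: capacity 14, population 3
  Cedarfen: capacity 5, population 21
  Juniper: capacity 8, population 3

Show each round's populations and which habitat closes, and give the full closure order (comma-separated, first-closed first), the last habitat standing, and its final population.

Round 1: Ashgrove=3 Cedarfen=21 Elkhorn=8 Fernhollow=3 Greywater=9 Juniper=3 → close Cedarfen (overflow 16)
  21÷5 = 4 each, +1 to first 1
Round 2: Ashgrove=8 Elkhorn=12 Fernhollow=7 Greywater=13 Juniper=7 → close Elkhorn (overflow 7)
  12÷4 = 3 each, +1 to first 0
Round 3: Ashgrove=11 Fernhollow=10 Greywater=16 Juniper=10 → close Greywater (overflow 8)
  16÷3 = 5 each, +1 to first 1
Round 4: Ashgrove=17 Fernhollow=15 Juniper=15 → close Ashgrove (overflow 10)
  17÷2 = 8 each, +1 to first 1
Round 5: Fernhollow=24 Juniper=23 → close Juniper (overflow 15)
  23÷1 = 23 each, +1 to first 0

Closure order: Cedarfen, Elkhorn, Greywater, Ashgrove, Juniper
Last habitat: Fernhollow with 47 animals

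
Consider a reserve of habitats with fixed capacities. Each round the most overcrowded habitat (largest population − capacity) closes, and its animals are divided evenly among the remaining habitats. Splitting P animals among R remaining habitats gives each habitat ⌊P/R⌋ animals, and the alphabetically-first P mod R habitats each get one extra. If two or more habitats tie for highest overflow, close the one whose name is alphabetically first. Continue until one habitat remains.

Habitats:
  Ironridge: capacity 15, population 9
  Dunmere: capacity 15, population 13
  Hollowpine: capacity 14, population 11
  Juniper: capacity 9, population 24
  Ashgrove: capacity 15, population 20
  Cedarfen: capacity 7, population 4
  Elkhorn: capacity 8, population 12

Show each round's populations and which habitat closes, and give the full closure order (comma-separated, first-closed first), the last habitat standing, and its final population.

Closure order: Juniper, Ashgrove, Elkhorn, Cedarfen, Dunmere, Hollowpine
Last habitat: Ironridge with 93 animals

Round 1: Ashgrove=20 Cedarfen=4 Dunmere=13 Elkhorn=12 Hollowpine=11 Ironridge=9 Juniper=24 → close Juniper (overflow 15)
  24÷6 = 4 each, +1 to first 0
Round 2: Ashgrove=24 Cedarfen=8 Dunmere=17 Elkhorn=16 Hollowpine=15 Ironridge=13 → close Ashgrove (overflow 9)
  24÷5 = 4 each, +1 to first 4
Round 3: Cedarfen=13 Dunmere=22 Elkhorn=21 Hollowpine=20 Ironridge=17 → close Elkhorn (overflow 13)
  21÷4 = 5 each, +1 to first 1
Round 4: Cedarfen=19 Dunmere=27 Hollowpine=25 Ironridge=22 → close Cedarfen (overflow 12)
  19÷3 = 6 each, +1 to first 1
Round 5: Dunmere=34 Hollowpine=31 Ironridge=28 → close Dunmere (overflow 19)
  34÷2 = 17 each, +1 to first 0
Round 6: Hollowpine=48 Ironridge=45 → close Hollowpine (overflow 34)
  48÷1 = 48 each, +1 to first 0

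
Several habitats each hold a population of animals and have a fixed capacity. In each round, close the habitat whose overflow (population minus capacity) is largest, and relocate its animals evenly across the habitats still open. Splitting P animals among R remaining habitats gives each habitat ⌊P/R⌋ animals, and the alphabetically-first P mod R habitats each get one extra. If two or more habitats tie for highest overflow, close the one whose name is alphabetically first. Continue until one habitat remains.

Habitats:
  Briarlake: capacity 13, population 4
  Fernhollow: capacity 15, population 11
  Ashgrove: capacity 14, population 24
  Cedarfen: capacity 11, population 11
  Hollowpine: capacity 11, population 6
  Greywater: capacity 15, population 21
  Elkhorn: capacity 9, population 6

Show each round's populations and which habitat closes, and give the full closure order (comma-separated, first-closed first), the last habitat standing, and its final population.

Closure order: Ashgrove, Greywater, Cedarfen, Elkhorn, Fernhollow, Hollowpine
Last habitat: Briarlake with 83 animals

Round 1: Ashgrove=24 Briarlake=4 Cedarfen=11 Elkhorn=6 Fernhollow=11 Greywater=21 Hollowpine=6 → close Ashgrove (overflow 10)
  24÷6 = 4 each, +1 to first 0
Round 2: Briarlake=8 Cedarfen=15 Elkhorn=10 Fernhollow=15 Greywater=25 Hollowpine=10 → close Greywater (overflow 10)
  25÷5 = 5 each, +1 to first 0
Round 3: Briarlake=13 Cedarfen=20 Elkhorn=15 Fernhollow=20 Hollowpine=15 → close Cedarfen (overflow 9)
  20÷4 = 5 each, +1 to first 0
Round 4: Briarlake=18 Elkhorn=20 Fernhollow=25 Hollowpine=20 → close Elkhorn (overflow 11)
  20÷3 = 6 each, +1 to first 2
Round 5: Briarlake=25 Fernhollow=32 Hollowpine=26 → close Fernhollow (overflow 17)
  32÷2 = 16 each, +1 to first 0
Round 6: Briarlake=41 Hollowpine=42 → close Hollowpine (overflow 31)
  42÷1 = 42 each, +1 to first 0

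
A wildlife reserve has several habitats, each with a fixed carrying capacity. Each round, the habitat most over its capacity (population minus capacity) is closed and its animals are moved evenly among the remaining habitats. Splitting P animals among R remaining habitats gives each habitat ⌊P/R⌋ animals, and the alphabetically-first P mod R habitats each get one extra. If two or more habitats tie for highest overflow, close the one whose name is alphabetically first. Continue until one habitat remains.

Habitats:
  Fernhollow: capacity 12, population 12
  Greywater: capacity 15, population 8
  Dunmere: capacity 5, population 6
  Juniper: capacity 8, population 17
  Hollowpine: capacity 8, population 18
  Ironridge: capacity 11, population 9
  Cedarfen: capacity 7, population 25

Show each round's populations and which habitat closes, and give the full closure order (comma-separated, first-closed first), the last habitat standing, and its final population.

Closure order: Cedarfen, Hollowpine, Juniper, Dunmere, Fernhollow, Ironridge
Last habitat: Greywater with 95 animals

Round 1: Cedarfen=25 Dunmere=6 Fernhollow=12 Greywater=8 Hollowpine=18 Ironridge=9 Juniper=17 → close Cedarfen (overflow 18)
  25÷6 = 4 each, +1 to first 1
Round 2: Dunmere=11 Fernhollow=16 Greywater=12 Hollowpine=22 Ironridge=13 Juniper=21 → close Hollowpine (overflow 14)
  22÷5 = 4 each, +1 to first 2
Round 3: Dunmere=16 Fernhollow=21 Greywater=16 Ironridge=17 Juniper=25 → close Juniper (overflow 17)
  25÷4 = 6 each, +1 to first 1
Round 4: Dunmere=23 Fernhollow=27 Greywater=22 Ironridge=23 → close Dunmere (overflow 18)
  23÷3 = 7 each, +1 to first 2
Round 5: Fernhollow=35 Greywater=30 Ironridge=30 → close Fernhollow (overflow 23)
  35÷2 = 17 each, +1 to first 1
Round 6: Greywater=48 Ironridge=47 → close Ironridge (overflow 36)
  47÷1 = 47 each, +1 to first 0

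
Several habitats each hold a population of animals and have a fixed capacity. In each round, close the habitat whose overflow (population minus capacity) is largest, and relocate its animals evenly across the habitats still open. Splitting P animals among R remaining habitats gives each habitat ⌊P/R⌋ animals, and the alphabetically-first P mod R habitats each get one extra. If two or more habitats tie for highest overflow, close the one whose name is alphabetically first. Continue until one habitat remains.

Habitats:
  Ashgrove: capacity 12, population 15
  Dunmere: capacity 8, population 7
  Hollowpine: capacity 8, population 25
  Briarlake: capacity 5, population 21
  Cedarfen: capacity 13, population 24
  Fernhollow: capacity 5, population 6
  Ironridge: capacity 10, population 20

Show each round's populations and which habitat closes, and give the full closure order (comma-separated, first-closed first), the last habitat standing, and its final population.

Closure order: Hollowpine, Briarlake, Cedarfen, Ironridge, Ashgrove, Fernhollow
Last habitat: Dunmere with 118 animals

Round 1: Ashgrove=15 Briarlake=21 Cedarfen=24 Dunmere=7 Fernhollow=6 Hollowpine=25 Ironridge=20 → close Hollowpine (overflow 17)
  25÷6 = 4 each, +1 to first 1
Round 2: Ashgrove=20 Briarlake=25 Cedarfen=28 Dunmere=11 Fernhollow=10 Ironridge=24 → close Briarlake (overflow 20)
  25÷5 = 5 each, +1 to first 0
Round 3: Ashgrove=25 Cedarfen=33 Dunmere=16 Fernhollow=15 Ironridge=29 → close Cedarfen (overflow 20)
  33÷4 = 8 each, +1 to first 1
Round 4: Ashgrove=34 Dunmere=24 Fernhollow=23 Ironridge=37 → close Ironridge (overflow 27)
  37÷3 = 12 each, +1 to first 1
Round 5: Ashgrove=47 Dunmere=36 Fernhollow=35 → close Ashgrove (overflow 35)
  47÷2 = 23 each, +1 to first 1
Round 6: Dunmere=60 Fernhollow=58 → close Fernhollow (overflow 53)
  58÷1 = 58 each, +1 to first 0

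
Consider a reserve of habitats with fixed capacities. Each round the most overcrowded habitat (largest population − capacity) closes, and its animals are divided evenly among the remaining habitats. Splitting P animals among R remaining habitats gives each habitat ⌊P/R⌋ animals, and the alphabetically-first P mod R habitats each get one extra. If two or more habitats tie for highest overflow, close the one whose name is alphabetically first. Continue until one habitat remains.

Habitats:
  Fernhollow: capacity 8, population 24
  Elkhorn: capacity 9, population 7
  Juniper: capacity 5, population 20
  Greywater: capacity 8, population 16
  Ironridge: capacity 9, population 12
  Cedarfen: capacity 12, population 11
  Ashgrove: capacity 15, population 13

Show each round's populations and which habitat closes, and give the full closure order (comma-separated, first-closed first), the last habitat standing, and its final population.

Closure order: Fernhollow, Juniper, Greywater, Ironridge, Ashgrove, Cedarfen
Last habitat: Elkhorn with 103 animals

Round 1: Ashgrove=13 Cedarfen=11 Elkhorn=7 Fernhollow=24 Greywater=16 Ironridge=12 Juniper=20 → close Fernhollow (overflow 16)
  24÷6 = 4 each, +1 to first 0
Round 2: Ashgrove=17 Cedarfen=15 Elkhorn=11 Greywater=20 Ironridge=16 Juniper=24 → close Juniper (overflow 19)
  24÷5 = 4 each, +1 to first 4
Round 3: Ashgrove=22 Cedarfen=20 Elkhorn=16 Greywater=25 Ironridge=20 → close Greywater (overflow 17)
  25÷4 = 6 each, +1 to first 1
Round 4: Ashgrove=29 Cedarfen=26 Elkhorn=22 Ironridge=26 → close Ironridge (overflow 17)
  26÷3 = 8 each, +1 to first 2
Round 5: Ashgrove=38 Cedarfen=35 Elkhorn=30 → close Ashgrove (overflow 23)
  38÷2 = 19 each, +1 to first 0
Round 6: Cedarfen=54 Elkhorn=49 → close Cedarfen (overflow 42)
  54÷1 = 54 each, +1 to first 0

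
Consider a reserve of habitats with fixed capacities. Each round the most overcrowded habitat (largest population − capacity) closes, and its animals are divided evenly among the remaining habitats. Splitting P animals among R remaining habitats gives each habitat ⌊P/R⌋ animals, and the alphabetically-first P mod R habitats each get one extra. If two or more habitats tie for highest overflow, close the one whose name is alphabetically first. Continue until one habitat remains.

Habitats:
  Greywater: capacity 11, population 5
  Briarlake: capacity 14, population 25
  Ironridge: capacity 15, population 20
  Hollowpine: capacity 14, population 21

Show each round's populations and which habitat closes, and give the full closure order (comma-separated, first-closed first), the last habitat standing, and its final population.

Round 1: Briarlake=25 Greywater=5 Hollowpine=21 Ironridge=20 → close Briarlake (overflow 11)
  25÷3 = 8 each, +1 to first 1
Round 2: Greywater=14 Hollowpine=29 Ironridge=28 → close Hollowpine (overflow 15)
  29÷2 = 14 each, +1 to first 1
Round 3: Greywater=29 Ironridge=42 → close Ironridge (overflow 27)
  42÷1 = 42 each, +1 to first 0

Closure order: Briarlake, Hollowpine, Ironridge
Last habitat: Greywater with 71 animals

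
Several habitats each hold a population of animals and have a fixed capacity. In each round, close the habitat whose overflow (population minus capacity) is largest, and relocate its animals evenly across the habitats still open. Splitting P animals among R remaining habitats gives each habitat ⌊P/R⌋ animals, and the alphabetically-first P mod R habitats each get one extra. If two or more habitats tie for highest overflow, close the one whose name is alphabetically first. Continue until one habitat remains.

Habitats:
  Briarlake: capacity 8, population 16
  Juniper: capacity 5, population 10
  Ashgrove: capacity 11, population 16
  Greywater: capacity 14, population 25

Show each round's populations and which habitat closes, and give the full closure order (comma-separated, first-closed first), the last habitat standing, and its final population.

Round 1: Ashgrove=16 Briarlake=16 Greywater=25 Juniper=10 → close Greywater (overflow 11)
  25÷3 = 8 each, +1 to first 1
Round 2: Ashgrove=25 Briarlake=24 Juniper=18 → close Briarlake (overflow 16)
  24÷2 = 12 each, +1 to first 0
Round 3: Ashgrove=37 Juniper=30 → close Ashgrove (overflow 26)
  37÷1 = 37 each, +1 to first 0

Closure order: Greywater, Briarlake, Ashgrove
Last habitat: Juniper with 67 animals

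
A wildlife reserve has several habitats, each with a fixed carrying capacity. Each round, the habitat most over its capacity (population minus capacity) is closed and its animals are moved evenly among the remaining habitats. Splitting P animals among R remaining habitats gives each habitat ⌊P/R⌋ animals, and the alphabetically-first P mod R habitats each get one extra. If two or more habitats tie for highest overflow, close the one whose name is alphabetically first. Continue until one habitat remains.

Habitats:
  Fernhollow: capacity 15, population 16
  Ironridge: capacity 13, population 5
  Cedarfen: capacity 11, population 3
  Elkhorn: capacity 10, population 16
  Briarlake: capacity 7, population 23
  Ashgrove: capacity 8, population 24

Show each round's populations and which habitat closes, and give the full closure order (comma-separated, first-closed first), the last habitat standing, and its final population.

Closure order: Ashgrove, Briarlake, Elkhorn, Fernhollow, Cedarfen
Last habitat: Ironridge with 87 animals

Round 1: Ashgrove=24 Briarlake=23 Cedarfen=3 Elkhorn=16 Fernhollow=16 Ironridge=5 → close Ashgrove (overflow 16)
  24÷5 = 4 each, +1 to first 4
Round 2: Briarlake=28 Cedarfen=8 Elkhorn=21 Fernhollow=21 Ironridge=9 → close Briarlake (overflow 21)
  28÷4 = 7 each, +1 to first 0
Round 3: Cedarfen=15 Elkhorn=28 Fernhollow=28 Ironridge=16 → close Elkhorn (overflow 18)
  28÷3 = 9 each, +1 to first 1
Round 4: Cedarfen=25 Fernhollow=37 Ironridge=25 → close Fernhollow (overflow 22)
  37÷2 = 18 each, +1 to first 1
Round 5: Cedarfen=44 Ironridge=43 → close Cedarfen (overflow 33)
  44÷1 = 44 each, +1 to first 0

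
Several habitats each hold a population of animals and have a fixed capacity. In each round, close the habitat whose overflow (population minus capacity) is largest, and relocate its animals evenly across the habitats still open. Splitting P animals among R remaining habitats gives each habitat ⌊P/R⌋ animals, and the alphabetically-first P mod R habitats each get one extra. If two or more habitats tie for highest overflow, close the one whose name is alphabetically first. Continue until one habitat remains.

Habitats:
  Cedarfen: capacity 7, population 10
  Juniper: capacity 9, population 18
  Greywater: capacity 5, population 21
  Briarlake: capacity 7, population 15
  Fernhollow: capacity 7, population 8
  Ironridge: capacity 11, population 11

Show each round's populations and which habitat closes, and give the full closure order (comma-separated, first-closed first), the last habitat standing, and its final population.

Closure order: Greywater, Briarlake, Juniper, Cedarfen, Fernhollow
Last habitat: Ironridge with 83 animals

Round 1: Briarlake=15 Cedarfen=10 Fernhollow=8 Greywater=21 Ironridge=11 Juniper=18 → close Greywater (overflow 16)
  21÷5 = 4 each, +1 to first 1
Round 2: Briarlake=20 Cedarfen=14 Fernhollow=12 Ironridge=15 Juniper=22 → close Briarlake (overflow 13)
  20÷4 = 5 each, +1 to first 0
Round 3: Cedarfen=19 Fernhollow=17 Ironridge=20 Juniper=27 → close Juniper (overflow 18)
  27÷3 = 9 each, +1 to first 0
Round 4: Cedarfen=28 Fernhollow=26 Ironridge=29 → close Cedarfen (overflow 21)
  28÷2 = 14 each, +1 to first 0
Round 5: Fernhollow=40 Ironridge=43 → close Fernhollow (overflow 33)
  40÷1 = 40 each, +1 to first 0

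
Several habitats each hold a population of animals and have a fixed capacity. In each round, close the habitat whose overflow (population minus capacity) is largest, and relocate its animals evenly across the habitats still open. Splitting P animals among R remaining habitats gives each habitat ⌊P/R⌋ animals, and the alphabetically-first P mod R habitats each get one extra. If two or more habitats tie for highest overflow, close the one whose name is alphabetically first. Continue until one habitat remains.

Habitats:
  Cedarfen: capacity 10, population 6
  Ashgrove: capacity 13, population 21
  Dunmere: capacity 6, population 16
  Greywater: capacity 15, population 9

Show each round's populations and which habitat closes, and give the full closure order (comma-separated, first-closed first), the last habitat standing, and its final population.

Round 1: Ashgrove=21 Cedarfen=6 Dunmere=16 Greywater=9 → close Dunmere (overflow 10)
  16÷3 = 5 each, +1 to first 1
Round 2: Ashgrove=27 Cedarfen=11 Greywater=14 → close Ashgrove (overflow 14)
  27÷2 = 13 each, +1 to first 1
Round 3: Cedarfen=25 Greywater=27 → close Cedarfen (overflow 15)
  25÷1 = 25 each, +1 to first 0

Closure order: Dunmere, Ashgrove, Cedarfen
Last habitat: Greywater with 52 animals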